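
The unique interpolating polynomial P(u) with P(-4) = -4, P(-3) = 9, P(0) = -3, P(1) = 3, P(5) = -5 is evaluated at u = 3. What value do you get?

Using Newton's divided-difference form:
P[-4,-3] = (9 - (-4)) / (-3 - (-4)) = 13
P[-3,0] = (-3 - 9) / (0 - (-3)) = -4
P[0,1] = (3 - (-3)) / (1 - 0) = 6
P[1,5] = (-5 - 3) / (5 - 1) = -2
P[-4,-3,0] = (-4 - 13) / (0 - (-4)) = -17/4
P[-3,0,1] = (6 - (-4)) / (1 - (-3)) = 5/2
P[0,1,5] = (-2 - 6) / (5 - 0) = -8/5
P[-4,-3,0,1] = (5/2 - (-17/4)) / (1 - (-4)) = 27/20
P[-3,0,1,5] = (-8/5 - 5/2) / (5 - (-3)) = -41/80
P[-4,-3,0,1,5] = (-41/80 - 27/20) / (5 - (-4)) = -149/720
P(3) = -4 + 13·(7) + (-17/4)·(7)·(6) + (27/20)·(7)·(6)·(3) + (-149/720)·(7)·(6)·(3)·(2) = 529/20

529/20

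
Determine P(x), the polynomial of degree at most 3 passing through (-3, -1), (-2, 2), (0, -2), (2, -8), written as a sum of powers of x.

Build the Lagrange basis polynomials:
L_0(x) = (x + 2)x(x - 2) / [-15] = -(1/15)x^3 + (4/15)x
L_1(x) = (x + 3)x(x - 2) / [8] = (1/8)x^3 + (1/8)x^2 - (3/4)x
L_2(x) = (x + 3)(x + 2)(x - 2) / [-12] = -(1/12)x^3 - (1/4)x^2 + (1/3)x + 1
L_3(x) = (x + 3)(x + 2)x / [40] = (1/40)x^3 + (1/8)x^2 + (3/20)x
P(x) = (-1)·L_0 + 2·L_1 + (-2)·L_2 + (-8)·L_3
  (-1)·L_0(x) = (1/15)x^3 - (4/15)x
  2·L_1(x) = (1/4)x^3 + (1/4)x^2 - (3/2)x
  (-2)·L_2(x) = (1/6)x^3 + (1/2)x^2 - (2/3)x - 2
  (-8)·L_3(x) = -(1/5)x^3 - x^2 - (6/5)x
Adding term by term: (17/60)x^3 - (1/4)x^2 - (109/30)x - 2

P(x) = (17/60)x^3 - (1/4)x^2 - (109/30)x - 2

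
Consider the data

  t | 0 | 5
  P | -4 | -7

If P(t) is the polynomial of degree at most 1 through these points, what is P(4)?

L_0(4) = (-1)/[(-5)] = 1/5
L_1(4) = (4)/[(5)] = 4/5
Sum: (-4)·(1/5) + (-7)·(4/5) = -32/5

-32/5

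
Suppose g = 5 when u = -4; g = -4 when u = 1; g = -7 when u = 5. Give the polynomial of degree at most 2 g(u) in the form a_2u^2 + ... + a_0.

Newton's divided differences:
g[-4,1] = (-4 - 5) / (1 - (-4)) = -9/5
g[1,5] = (-7 - (-4)) / (5 - 1) = -3/4
g[-4,1,5] = (-3/4 - (-9/5)) / (5 - (-4)) = 7/60
g(u) = 5 + (-9/5)·(u + 4) + (7/60)·(u + 4)(u - 1)
Expanding: g(u) = (7/60)u^2 - (29/20)u - 8/3

g(u) = (7/60)u^2 - (29/20)u - 8/3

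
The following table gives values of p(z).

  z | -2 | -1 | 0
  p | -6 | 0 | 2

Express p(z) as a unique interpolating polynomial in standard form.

p(z) = -2z^2 + 2

Build the Lagrange basis polynomials:
L_0(z) = (z + 1)z / [2] = (1/2)z^2 + (1/2)z
L_1(z) = (z + 2)z / [-1] = -z^2 - 2z
L_2(z) = (z + 2)(z + 1) / [2] = (1/2)z^2 + (3/2)z + 1
p(z) = (-6)·L_0 + 0·L_1 + 2·L_2
  (-6)·L_0(z) = -3z^2 - 3z
  0·L_1(z) = 0
  2·L_2(z) = z^2 + 3z + 2
Adding term by term: -2z^2 + 2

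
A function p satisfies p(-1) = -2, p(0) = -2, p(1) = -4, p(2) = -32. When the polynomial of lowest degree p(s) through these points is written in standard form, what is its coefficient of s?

3

L_0(s) = s(s - 1)(s - 2) / [-6] = -(1/6)s^3 + (1/2)s^2 - (1/3)s
L_1(s) = (s + 1)(s - 1)(s - 2) / [2] = (1/2)s^3 - s^2 - (1/2)s + 1
L_2(s) = (s + 1)s(s - 2) / [-2] = -(1/2)s^3 + (1/2)s^2 + s
L_3(s) = (s + 1)s(s - 1) / [6] = (1/6)s^3 - (1/6)s
p(s) = (-2)·L_0 + (-2)·L_1 + (-4)·L_2 + (-32)·L_3
Only the coefficient of s is needed; take it from each L_i and combine:
(-2)·(-1/3) + (-2)·(-1/2) + (-4)·(1) + (-32)·(-1/6) = 3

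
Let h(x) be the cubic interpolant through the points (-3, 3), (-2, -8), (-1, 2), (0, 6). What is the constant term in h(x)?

Build the Lagrange basis polynomials:
L_0(x) = (x + 2)(x + 1)x / [-6] = -(1/6)x^3 - (1/2)x^2 - (1/3)x
L_1(x) = (x + 3)(x + 1)x / [2] = (1/2)x^3 + 2x^2 + (3/2)x
L_2(x) = (x + 3)(x + 2)x / [-2] = -(1/2)x^3 - (5/2)x^2 - 3x
L_3(x) = (x + 3)(x + 2)(x + 1) / [6] = (1/6)x^3 + x^2 + (11/6)x + 1
h(x) = 3·L_0 + (-8)·L_1 + 2·L_2 + 6·L_3
Only the constant term is needed; take it from each L_i and combine:
3·(0) + (-8)·(0) + 2·(0) + 6·(1) = 6

6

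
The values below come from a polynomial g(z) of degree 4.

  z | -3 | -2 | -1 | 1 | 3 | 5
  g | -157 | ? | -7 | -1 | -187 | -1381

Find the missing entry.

The 5 known values determine g uniquely (degree ≤ 4).
L_0(-2) = (-1)·(-3)·(-5)·(-7)/[(-2)·(-4)·(-6)·(-8)] = 35/128
L_1(-2) = (1)·(-3)·(-5)·(-7)/[(2)·(-2)·(-4)·(-6)] = 35/32
L_2(-2) = (1)·(-1)·(-5)·(-7)/[(4)·(2)·(-2)·(-4)] = -35/64
L_3(-2) = (1)·(-1)·(-3)·(-7)/[(6)·(4)·(2)·(-2)] = 7/32
L_4(-2) = (1)·(-1)·(-3)·(-5)/[(8)·(6)·(4)·(2)] = -5/128
Sum: (-157)·(35/128) + (-7)·(35/32) + (-1)·(-35/64) + (-187)·(7/32) + (-1381)·(-5/128) = -37

-37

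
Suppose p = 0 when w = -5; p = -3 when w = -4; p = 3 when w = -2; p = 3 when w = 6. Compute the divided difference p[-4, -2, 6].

p[-4,-2] = (3 - (-3)) / (-2 - (-4)) = 3
p[-2,6] = (3 - 3) / (6 - (-2)) = 0
p[-4,-2,6] = (0 - 3) / (6 - (-4)) = -3/10

-3/10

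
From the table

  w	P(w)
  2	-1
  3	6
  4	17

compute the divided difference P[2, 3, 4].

2

P[2,3] = (6 - (-1)) / (3 - 2) = 7
P[3,4] = (17 - 6) / (4 - 3) = 11
P[2,3,4] = (11 - 7) / (4 - 2) = 2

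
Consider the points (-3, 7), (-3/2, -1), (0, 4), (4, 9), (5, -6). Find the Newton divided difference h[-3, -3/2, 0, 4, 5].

h[-3,-3/2] = (-1 - 7) / (-3/2 - (-3)) = -16/3
h[-3/2,0] = (4 - (-1)) / (0 - (-3/2)) = 10/3
h[0,4] = (9 - 4) / (4 - 0) = 5/4
h[4,5] = (-6 - 9) / (5 - 4) = -15
h[-3,-3/2,0] = (10/3 - (-16/3)) / (0 - (-3)) = 26/9
h[-3/2,0,4] = (5/4 - 10/3) / (4 - (-3/2)) = -25/66
h[0,4,5] = (-15 - 5/4) / (5 - 0) = -13/4
h[-3,-3/2,0,4] = (-25/66 - 26/9) / (4 - (-3)) = -647/1386
h[-3/2,0,4,5] = (-13/4 - (-25/66)) / (5 - (-3/2)) = -379/858
h[-3,-3/2,0,4,5] = (-379/858 - (-647/1386)) / (5 - (-3)) = 113/36036

113/36036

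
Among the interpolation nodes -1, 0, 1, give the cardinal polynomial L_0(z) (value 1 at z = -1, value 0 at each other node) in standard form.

L_0(z) = (1/2)z^2 - (1/2)z

L_0(z) = z(z - 1) / [(-1)·(-2)]
       = (z^2 - z) / (2)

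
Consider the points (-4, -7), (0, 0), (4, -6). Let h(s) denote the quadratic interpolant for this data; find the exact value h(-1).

-17/32

L_0(-1) = (-1)·(-5)/[(-4)·(-8)] = 5/32
L_1(-1) = (3)·(-5)/[(4)·(-4)] = 15/16
L_2(-1) = (3)·(-1)/[(8)·(4)] = -3/32
Sum: (-7)·(5/32) + 0 + (-6)·(-3/32) = -17/32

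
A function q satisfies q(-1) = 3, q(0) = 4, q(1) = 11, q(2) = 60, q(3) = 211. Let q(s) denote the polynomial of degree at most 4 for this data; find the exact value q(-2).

-4

Evaluate each Lagrange basis at s = -2:
L_0(-2) = (-2)·(-3)·(-4)·(-5)/[(-1)·(-2)·(-3)·(-4)] = 5
L_1(-2) = (-1)·(-3)·(-4)·(-5)/[(1)·(-1)·(-2)·(-3)] = -10
L_2(-2) = (-1)·(-2)·(-4)·(-5)/[(2)·(1)·(-1)·(-2)] = 10
L_3(-2) = (-1)·(-2)·(-3)·(-5)/[(3)·(2)·(1)·(-1)] = -5
L_4(-2) = (-1)·(-2)·(-3)·(-4)/[(4)·(3)·(2)·(1)] = 1
Sum: 3·(5) + 4·(-10) + 11·(10) + 60·(-5) + 211·(1) = -4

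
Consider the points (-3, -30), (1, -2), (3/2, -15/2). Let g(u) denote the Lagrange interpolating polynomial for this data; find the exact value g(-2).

-11

L_0(-2) = (-3)·(-7/2)/[(-4)·(-9/2)] = 7/12
L_1(-2) = (1)·(-7/2)/[(4)·(-1/2)] = 7/4
L_2(-2) = (1)·(-3)/[(9/2)·(1/2)] = -4/3
Sum: (-30)·(7/12) + (-2)·(7/4) + (-15/2)·(-4/3) = -11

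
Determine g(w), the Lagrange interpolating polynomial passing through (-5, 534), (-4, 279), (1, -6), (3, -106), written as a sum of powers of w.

g(w) = -4w^3 + w^2 - 2w - 1

Build the Lagrange basis polynomials:
L_0(w) = (w + 4)(w - 1)(w - 3) / [-48] = -(1/48)w^3 + (13/48)w - 1/4
L_1(w) = (w + 5)(w - 1)(w - 3) / [35] = (1/35)w^3 + (1/35)w^2 - (17/35)w + 3/7
L_2(w) = (w + 5)(w + 4)(w - 3) / [-60] = -(1/60)w^3 - (1/10)w^2 + (7/60)w + 1
L_3(w) = (w + 5)(w + 4)(w - 1) / [112] = (1/112)w^3 + (1/14)w^2 + (11/112)w - 5/28
g(w) = 534·L_0 + 279·L_1 + (-6)·L_2 + (-106)·L_3
  534·L_0(w) = -(89/8)w^3 + (1157/8)w - 267/2
  279·L_1(w) = (279/35)w^3 + (279/35)w^2 - (4743/35)w + 837/7
  (-6)·L_2(w) = (1/10)w^3 + (3/5)w^2 - (7/10)w - 6
  (-106)·L_3(w) = -(53/56)w^3 - (53/7)w^2 - (583/56)w + 265/14
Adding term by term: -4w^3 + w^2 - 2w - 1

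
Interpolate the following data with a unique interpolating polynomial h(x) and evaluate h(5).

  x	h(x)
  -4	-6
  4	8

39/4

Evaluate each Lagrange basis at x = 5:
L_0(5) = (1)/[(-8)] = -1/8
L_1(5) = (9)/[(8)] = 9/8
Sum: (-6)·(-1/8) + 8·(9/8) = 39/4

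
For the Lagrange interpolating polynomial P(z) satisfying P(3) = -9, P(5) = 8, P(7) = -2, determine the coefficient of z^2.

The leading coefficient equals the top divided difference P[3,5,7].
P[3,5] = (8 - (-9)) / (5 - 3) = 17/2
P[5,7] = (-2 - 8) / (7 - 5) = -5
P[3,5,7] = (-5 - 17/2) / (7 - 3) = -27/8

-27/8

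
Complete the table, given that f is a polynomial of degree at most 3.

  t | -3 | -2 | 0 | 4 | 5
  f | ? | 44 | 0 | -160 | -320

120

The 4 known values determine f uniquely (degree ≤ 3).
L_0(-3) = (-3)·(-7)·(-8)/[(-2)·(-6)·(-7)] = 2
L_1(-3) = (-1)·(-7)·(-8)/[(2)·(-4)·(-5)] = -7/5
L_2(-3) = (-1)·(-3)·(-8)/[(6)·(4)·(-1)] = 1
L_3(-3) = (-1)·(-3)·(-7)/[(7)·(5)·(1)] = -3/5
Sum: 44·(2) + 0 + (-160)·(1) + (-320)·(-3/5) = 120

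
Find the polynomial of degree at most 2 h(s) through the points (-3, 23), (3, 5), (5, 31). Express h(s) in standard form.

Build the Lagrange basis polynomials:
L_0(s) = (s - 3)(s - 5) / [48] = (1/48)s^2 - (1/6)s + 5/16
L_1(s) = (s + 3)(s - 5) / [-12] = -(1/12)s^2 + (1/6)s + 5/4
L_2(s) = (s + 3)(s - 3) / [16] = (1/16)s^2 - 9/16
h(s) = 23·L_0 + 5·L_1 + 31·L_2
  23·L_0(s) = (23/48)s^2 - (23/6)s + 115/16
  5·L_1(s) = -(5/12)s^2 + (5/6)s + 25/4
  31·L_2(s) = (31/16)s^2 - 279/16
Adding term by term: 2s^2 - 3s - 4

h(s) = 2s^2 - 3s - 4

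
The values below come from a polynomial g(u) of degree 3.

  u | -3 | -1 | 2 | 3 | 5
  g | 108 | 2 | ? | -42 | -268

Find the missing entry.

The 4 known values determine g uniquely (degree ≤ 3).
L_0(2) = (3)·(-1)·(-3)/[(-2)·(-6)·(-8)] = -3/32
L_1(2) = (5)·(-1)·(-3)/[(2)·(-4)·(-6)] = 5/16
L_2(2) = (5)·(3)·(-3)/[(6)·(4)·(-2)] = 15/16
L_3(2) = (5)·(3)·(-1)/[(8)·(6)·(2)] = -5/32
Sum: 108·(-3/32) + 2·(5/16) + (-42)·(15/16) + (-268)·(-5/32) = -7

-7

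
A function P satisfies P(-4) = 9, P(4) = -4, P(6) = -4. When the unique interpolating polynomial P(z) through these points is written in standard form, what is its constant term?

Build the Lagrange basis polynomials:
L_0(z) = (z - 4)(z - 6) / [80] = (1/80)z^2 - (1/8)z + 3/10
L_1(z) = (z + 4)(z - 6) / [-16] = -(1/16)z^2 + (1/8)z + 3/2
L_2(z) = (z + 4)(z - 4) / [20] = (1/20)z^2 - 4/5
P(z) = 9·L_0 + (-4)·L_1 + (-4)·L_2
Only the constant term is needed; take it from each L_i and combine:
9·(3/10) + (-4)·(3/2) + (-4)·(-4/5) = -1/10

-1/10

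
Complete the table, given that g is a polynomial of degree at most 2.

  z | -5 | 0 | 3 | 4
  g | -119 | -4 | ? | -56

The 3 known values determine g uniquely (degree ≤ 2).
Evaluate each Lagrange basis at z = 3:
L_0(3) = (3)·(-1)/[(-5)·(-9)] = -1/15
L_1(3) = (8)·(-1)/[(5)·(-4)] = 2/5
L_2(3) = (8)·(3)/[(9)·(4)] = 2/3
Sum: (-119)·(-1/15) + (-4)·(2/5) + (-56)·(2/3) = -31

-31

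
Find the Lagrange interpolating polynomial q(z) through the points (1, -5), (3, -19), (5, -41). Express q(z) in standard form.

q(z) = -z^2 - 3z - 1

L_0(z) = (z - 3)(z - 5) / [8] = (1/8)z^2 - z + 15/8
L_1(z) = (z - 1)(z - 5) / [-4] = -(1/4)z^2 + (3/2)z - 5/4
L_2(z) = (z - 1)(z - 3) / [8] = (1/8)z^2 - (1/2)z + 3/8
q(z) = (-5)·L_0 + (-19)·L_1 + (-41)·L_2
  (-5)·L_0(z) = -(5/8)z^2 + 5z - 75/8
  (-19)·L_1(z) = (19/4)z^2 - (57/2)z + 95/4
  (-41)·L_2(z) = -(41/8)z^2 + (41/2)z - 123/8
Adding term by term: -z^2 - 3z - 1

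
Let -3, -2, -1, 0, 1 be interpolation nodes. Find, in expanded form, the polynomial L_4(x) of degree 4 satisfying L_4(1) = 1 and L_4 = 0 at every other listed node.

L_4(x) = (1/24)x^4 + (1/4)x^3 + (11/24)x^2 + (1/4)x

L_4(x) = (x + 3)(x + 2)(x + 1)x / [(4)·(3)·(2)·(1)]
       = (x^4 + 6x^3 + 11x^2 + 6x) / (24)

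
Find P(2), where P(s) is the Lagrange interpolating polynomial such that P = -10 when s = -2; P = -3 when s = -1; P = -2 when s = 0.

Evaluate each Lagrange basis at s = 2:
L_0(2) = (3)·(2)/[(-1)·(-2)] = 3
L_1(2) = (4)·(2)/[(1)·(-1)] = -8
L_2(2) = (4)·(3)/[(2)·(1)] = 6
Sum: (-10)·(3) + (-3)·(-8) + (-2)·(6) = -18

-18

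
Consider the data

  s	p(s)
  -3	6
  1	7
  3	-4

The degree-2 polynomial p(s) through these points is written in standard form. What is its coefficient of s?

-5/3

Build the Lagrange basis polynomials:
L_0(s) = (s - 1)(s - 3) / [24] = (1/24)s^2 - (1/6)s + 1/8
L_1(s) = (s + 3)(s - 3) / [-8] = -(1/8)s^2 + 9/8
L_2(s) = (s + 3)(s - 1) / [12] = (1/12)s^2 + (1/6)s - 1/4
p(s) = 6·L_0 + 7·L_1 + (-4)·L_2
Only the coefficient of s is needed; take it from each L_i and combine:
6·(-1/6) + 7·(0) + (-4)·(1/6) = -5/3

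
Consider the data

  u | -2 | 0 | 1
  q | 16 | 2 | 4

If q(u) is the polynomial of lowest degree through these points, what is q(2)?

12

Evaluate each Lagrange basis at u = 2:
L_0(2) = (2)·(1)/[(-2)·(-3)] = 1/3
L_1(2) = (4)·(1)/[(2)·(-1)] = -2
L_2(2) = (4)·(2)/[(3)·(1)] = 8/3
Sum: 16·(1/3) + 2·(-2) + 4·(8/3) = 12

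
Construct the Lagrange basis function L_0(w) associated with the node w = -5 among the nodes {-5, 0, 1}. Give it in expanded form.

L_0(w) = (1/30)w^2 - (1/30)w

L_0(w) = w(w - 1) / [(-5)·(-6)]
       = (w^2 - w) / (30)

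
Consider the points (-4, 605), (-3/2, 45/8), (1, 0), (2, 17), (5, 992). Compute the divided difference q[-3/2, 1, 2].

11/2

q[-3/2,1] = (0 - 45/8) / (1 - (-3/2)) = -9/4
q[1,2] = (17 - 0) / (2 - 1) = 17
q[-3/2,1,2] = (17 - (-9/4)) / (2 - (-3/2)) = 11/2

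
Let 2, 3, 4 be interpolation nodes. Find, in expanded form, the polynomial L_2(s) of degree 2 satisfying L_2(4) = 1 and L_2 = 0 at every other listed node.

L_2(s) = (s - 2)(s - 3) / [(2)·(1)]
       = (s^2 - 5s + 6) / (2)

L_2(s) = (1/2)s^2 - (5/2)s + 3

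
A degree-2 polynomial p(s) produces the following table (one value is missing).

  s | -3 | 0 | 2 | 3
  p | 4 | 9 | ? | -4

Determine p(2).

7/3

The 3 known values determine p uniquely (degree ≤ 2).
Evaluate each Lagrange basis at s = 2:
L_0(2) = (2)·(-1)/[(-3)·(-6)] = -1/9
L_1(2) = (5)·(-1)/[(3)·(-3)] = 5/9
L_2(2) = (5)·(2)/[(6)·(3)] = 5/9
Sum: 4·(-1/9) + 9·(5/9) + (-4)·(5/9) = 7/3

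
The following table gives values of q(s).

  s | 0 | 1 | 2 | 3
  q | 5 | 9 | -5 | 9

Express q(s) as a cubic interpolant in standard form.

q(s) = (23/3)s^3 - 32s^2 + (85/3)s + 5

Build the Lagrange basis polynomials:
L_0(s) = (s - 1)(s - 2)(s - 3) / [-6] = -(1/6)s^3 + s^2 - (11/6)s + 1
L_1(s) = s(s - 2)(s - 3) / [2] = (1/2)s^3 - (5/2)s^2 + 3s
L_2(s) = s(s - 1)(s - 3) / [-2] = -(1/2)s^3 + 2s^2 - (3/2)s
L_3(s) = s(s - 1)(s - 2) / [6] = (1/6)s^3 - (1/2)s^2 + (1/3)s
q(s) = 5·L_0 + 9·L_1 + (-5)·L_2 + 9·L_3
  5·L_0(s) = -(5/6)s^3 + 5s^2 - (55/6)s + 5
  9·L_1(s) = (9/2)s^3 - (45/2)s^2 + 27s
  (-5)·L_2(s) = (5/2)s^3 - 10s^2 + (15/2)s
  9·L_3(s) = (3/2)s^3 - (9/2)s^2 + 3s
Adding term by term: (23/3)s^3 - 32s^2 + (85/3)s + 5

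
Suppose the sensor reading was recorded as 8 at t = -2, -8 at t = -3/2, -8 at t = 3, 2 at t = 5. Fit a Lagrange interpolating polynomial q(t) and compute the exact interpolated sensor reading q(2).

-1244/65

L_0(2) = (7/2)·(-1)·(-3)/[(-1/2)·(-5)·(-7)] = -3/5
L_1(2) = (4)·(-1)·(-3)/[(1/2)·(-9/2)·(-13/2)] = 32/39
L_2(2) = (4)·(7/2)·(-3)/[(5)·(9/2)·(-2)] = 14/15
L_3(2) = (4)·(7/2)·(-1)/[(7)·(13/2)·(2)] = -2/13
Sum: 8·(-3/5) + (-8)·(32/39) + (-8)·(14/15) + 2·(-2/13) = -1244/65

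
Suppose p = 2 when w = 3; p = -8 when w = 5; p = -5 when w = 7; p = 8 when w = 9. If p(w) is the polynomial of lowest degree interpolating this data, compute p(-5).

232

Evaluate each Lagrange basis at w = -5:
L_0(-5) = (-10)·(-12)·(-14)/[(-2)·(-4)·(-6)] = 35
L_1(-5) = (-8)·(-12)·(-14)/[(2)·(-2)·(-4)] = -84
L_2(-5) = (-8)·(-10)·(-14)/[(4)·(2)·(-2)] = 70
L_3(-5) = (-8)·(-10)·(-12)/[(6)·(4)·(2)] = -20
Sum: 2·(35) + (-8)·(-84) + (-5)·(70) + 8·(-20) = 232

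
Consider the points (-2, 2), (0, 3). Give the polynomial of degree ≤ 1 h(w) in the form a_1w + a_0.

h(w) = (1/2)w + 3

Build the Lagrange basis polynomials:
L_0(w) = w / [-2] = -(1/2)w
L_1(w) = (w + 2) / [2] = (1/2)w + 1
h(w) = 2·L_0 + 3·L_1
  2·L_0(w) = -w
  3·L_1(w) = (3/2)w + 3
Adding term by term: (1/2)w + 3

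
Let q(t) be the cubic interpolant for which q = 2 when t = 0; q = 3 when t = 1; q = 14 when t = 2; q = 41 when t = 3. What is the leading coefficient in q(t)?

The leading coefficient equals the top divided difference q[0,1,2,3].
q[0,1] = (3 - 2) / (1 - 0) = 1
q[1,2] = (14 - 3) / (2 - 1) = 11
q[2,3] = (41 - 14) / (3 - 2) = 27
q[0,1,2] = (11 - 1) / (2 - 0) = 5
q[1,2,3] = (27 - 11) / (3 - 1) = 8
q[0,1,2,3] = (8 - 5) / (3 - 0) = 1

1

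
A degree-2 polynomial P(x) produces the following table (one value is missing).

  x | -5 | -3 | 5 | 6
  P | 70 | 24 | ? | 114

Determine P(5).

The 3 known values determine P uniquely (degree ≤ 2).
Evaluate each Lagrange basis at x = 5:
L_0(5) = (8)·(-1)/[(-2)·(-11)] = -4/11
L_1(5) = (10)·(-1)/[(2)·(-9)] = 5/9
L_2(5) = (10)·(8)/[(11)·(9)] = 80/99
Sum: 70·(-4/11) + 24·(5/9) + 114·(80/99) = 80

80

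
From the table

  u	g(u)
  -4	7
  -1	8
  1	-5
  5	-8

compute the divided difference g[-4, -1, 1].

g[-4,-1] = (8 - 7) / (-1 - (-4)) = 1/3
g[-1,1] = (-5 - 8) / (1 - (-1)) = -13/2
g[-4,-1,1] = (-13/2 - 1/3) / (1 - (-4)) = -41/30

-41/30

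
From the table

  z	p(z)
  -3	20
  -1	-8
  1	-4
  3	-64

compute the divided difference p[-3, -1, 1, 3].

p[-3,-1] = (-8 - 20) / (-1 - (-3)) = -14
p[-1,1] = (-4 - (-8)) / (1 - (-1)) = 2
p[1,3] = (-64 - (-4)) / (3 - 1) = -30
p[-3,-1,1] = (2 - (-14)) / (1 - (-3)) = 4
p[-1,1,3] = (-30 - 2) / (3 - (-1)) = -8
p[-3,-1,1,3] = (-8 - 4) / (3 - (-3)) = -2

-2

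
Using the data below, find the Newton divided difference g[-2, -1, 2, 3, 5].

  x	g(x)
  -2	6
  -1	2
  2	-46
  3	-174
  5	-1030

-1

g[-2,-1] = (2 - 6) / (-1 - (-2)) = -4
g[-1,2] = (-46 - 2) / (2 - (-1)) = -16
g[2,3] = (-174 - (-46)) / (3 - 2) = -128
g[3,5] = (-1030 - (-174)) / (5 - 3) = -428
g[-2,-1,2] = (-16 - (-4)) / (2 - (-2)) = -3
g[-1,2,3] = (-128 - (-16)) / (3 - (-1)) = -28
g[2,3,5] = (-428 - (-128)) / (5 - 2) = -100
g[-2,-1,2,3] = (-28 - (-3)) / (3 - (-2)) = -5
g[-1,2,3,5] = (-100 - (-28)) / (5 - (-1)) = -12
g[-2,-1,2,3,5] = (-12 - (-5)) / (5 - (-2)) = -1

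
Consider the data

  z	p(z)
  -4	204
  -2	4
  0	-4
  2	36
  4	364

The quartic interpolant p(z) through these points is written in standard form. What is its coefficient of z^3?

Build the Lagrange basis polynomials:
L_0(z) = (z + 2)z(z - 2)(z - 4) / [384] = (1/384)z^4 - (1/96)z^3 - (1/96)z^2 + (1/24)z
L_1(z) = (z + 4)z(z - 2)(z - 4) / [-96] = -(1/96)z^4 + (1/48)z^3 + (1/6)z^2 - (1/3)z
L_2(z) = (z + 4)(z + 2)(z - 2)(z - 4) / [64] = (1/64)z^4 - (5/16)z^2 + 1
L_3(z) = (z + 4)(z + 2)z(z - 4) / [-96] = -(1/96)z^4 - (1/48)z^3 + (1/6)z^2 + (1/3)z
L_4(z) = (z + 4)(z + 2)z(z - 2) / [384] = (1/384)z^4 + (1/96)z^3 - (1/96)z^2 - (1/24)z
p(z) = 204·L_0 + 4·L_1 + (-4)·L_2 + 36·L_3 + 364·L_4
Only the coefficient of z^3 is needed; take it from each L_i and combine:
204·(-1/96) + 4·(1/48) + (-4)·(0) + 36·(-1/48) + 364·(1/96) = 1

1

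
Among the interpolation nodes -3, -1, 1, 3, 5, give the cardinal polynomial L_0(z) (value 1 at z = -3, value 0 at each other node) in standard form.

L_0(z) = (1/384)z^4 - (1/48)z^3 + (7/192)z^2 + (1/48)z - 5/128

L_0(z) = (z + 1)(z - 1)(z - 3)(z - 5) / [(-2)·(-4)·(-6)·(-8)]
       = (z^4 - 8z^3 + 14z^2 + 8z - 15) / (384)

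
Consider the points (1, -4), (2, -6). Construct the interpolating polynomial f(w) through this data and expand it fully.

Build the Lagrange basis polynomials:
L_0(w) = (w - 2) / [-1] = -w + 2
L_1(w) = (w - 1) / [1] = w - 1
f(w) = (-4)·L_0 + (-6)·L_1
  (-4)·L_0(w) = 4w - 8
  (-6)·L_1(w) = -6w + 6
Adding term by term: -2w - 2

f(w) = -2w - 2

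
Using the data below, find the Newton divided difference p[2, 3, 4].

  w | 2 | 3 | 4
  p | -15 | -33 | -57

-3

p[2,3] = (-33 - (-15)) / (3 - 2) = -18
p[3,4] = (-57 - (-33)) / (4 - 3) = -24
p[2,3,4] = (-24 - (-18)) / (4 - 2) = -3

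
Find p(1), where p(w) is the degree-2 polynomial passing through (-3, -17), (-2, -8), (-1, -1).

7

Using Newton's divided-difference form:
p[-3,-2] = (-8 - (-17)) / (-2 - (-3)) = 9
p[-2,-1] = (-1 - (-8)) / (-1 - (-2)) = 7
p[-3,-2,-1] = (7 - 9) / (-1 - (-3)) = -1
p(1) = -17 + 9·(4) + (-1)·(4)·(3) = 7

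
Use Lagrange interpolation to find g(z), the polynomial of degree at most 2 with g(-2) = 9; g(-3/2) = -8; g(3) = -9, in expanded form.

Build the Lagrange basis polynomials:
L_0(z) = (z + 3/2)(z - 3) / [5/2] = (2/5)z^2 - (3/5)z - 9/5
L_1(z) = (z + 2)(z - 3) / [-9/4] = -(4/9)z^2 + (4/9)z + 8/3
L_2(z) = (z + 2)(z + 3/2) / [45/2] = (2/45)z^2 + (7/45)z + 2/15
g(z) = 9·L_0 + (-8)·L_1 + (-9)·L_2
  9·L_0(z) = (18/5)z^2 - (27/5)z - 81/5
  (-8)·L_1(z) = (32/9)z^2 - (32/9)z - 64/3
  (-9)·L_2(z) = -(2/5)z^2 - (7/5)z - 6/5
Adding term by term: (304/45)z^2 - (466/45)z - 581/15

g(z) = (304/45)z^2 - (466/45)z - 581/15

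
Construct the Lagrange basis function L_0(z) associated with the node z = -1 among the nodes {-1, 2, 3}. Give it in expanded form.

L_0(z) = (1/12)z^2 - (5/12)z + 1/2

L_0(z) = (z - 2)(z - 3) / [(-3)·(-4)]
       = (z^2 - 5z + 6) / (12)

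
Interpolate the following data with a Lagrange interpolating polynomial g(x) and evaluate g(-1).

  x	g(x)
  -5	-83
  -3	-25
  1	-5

1

Evaluate each Lagrange basis at x = -1:
L_0(-1) = (2)·(-2)/[(-2)·(-6)] = -1/3
L_1(-1) = (4)·(-2)/[(2)·(-4)] = 1
L_2(-1) = (4)·(2)/[(6)·(4)] = 1/3
Sum: (-83)·(-1/3) + (-25)·(1) + (-5)·(1/3) = 1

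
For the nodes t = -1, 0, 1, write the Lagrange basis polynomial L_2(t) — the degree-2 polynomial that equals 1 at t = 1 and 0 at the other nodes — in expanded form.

L_2(t) = (t + 1)t / [(2)·(1)]
       = (t^2 + t) / (2)

L_2(t) = (1/2)t^2 + (1/2)t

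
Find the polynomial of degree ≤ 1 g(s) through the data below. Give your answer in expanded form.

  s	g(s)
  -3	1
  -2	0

Build the Lagrange basis polynomials:
L_0(s) = (s + 2) / [-1] = -s - 2
L_1(s) = (s + 3) / [1] = s + 3
g(s) = 1·L_0 + 0·L_1
  1·L_0(s) = -s - 2
  0·L_1(s) = 0
Adding term by term: -s - 2

g(s) = -s - 2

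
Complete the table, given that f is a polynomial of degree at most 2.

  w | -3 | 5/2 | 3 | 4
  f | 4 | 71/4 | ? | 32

The 3 known values determine f uniquely (degree ≤ 2).
L_0(3) = (1/2)·(-1)/[(-11/2)·(-7)] = -1/77
L_1(3) = (6)·(-1)/[(11/2)·(-3/2)] = 8/11
L_2(3) = (6)·(1/2)/[(7)·(3/2)] = 2/7
Sum: 4·(-1/77) + 71/4·(8/11) + 32·(2/7) = 22

22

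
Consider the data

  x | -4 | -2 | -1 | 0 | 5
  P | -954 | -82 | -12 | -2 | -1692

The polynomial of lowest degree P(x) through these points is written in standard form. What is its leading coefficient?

-3

The leading coefficient equals the top divided difference P[-4,-2,-1,0,5].
P[-4,-2] = (-82 - (-954)) / (-2 - (-4)) = 436
P[-2,-1] = (-12 - (-82)) / (-1 - (-2)) = 70
P[-1,0] = (-2 - (-12)) / (0 - (-1)) = 10
P[0,5] = (-1692 - (-2)) / (5 - 0) = -338
P[-4,-2,-1] = (70 - 436) / (-1 - (-4)) = -122
P[-2,-1,0] = (10 - 70) / (0 - (-2)) = -30
P[-1,0,5] = (-338 - 10) / (5 - (-1)) = -58
P[-4,-2,-1,0] = (-30 - (-122)) / (0 - (-4)) = 23
P[-2,-1,0,5] = (-58 - (-30)) / (5 - (-2)) = -4
P[-4,-2,-1,0,5] = (-4 - 23) / (5 - (-4)) = -3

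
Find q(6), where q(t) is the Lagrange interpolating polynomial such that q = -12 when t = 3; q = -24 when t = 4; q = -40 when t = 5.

L_0(6) = (2)·(1)/[(-1)·(-2)] = 1
L_1(6) = (3)·(1)/[(1)·(-1)] = -3
L_2(6) = (3)·(2)/[(2)·(1)] = 3
Sum: (-12)·(1) + (-24)·(-3) + (-40)·(3) = -60

-60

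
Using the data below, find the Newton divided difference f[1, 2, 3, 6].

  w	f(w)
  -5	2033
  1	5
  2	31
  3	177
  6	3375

f[1,2] = (31 - 5) / (2 - 1) = 26
f[2,3] = (177 - 31) / (3 - 2) = 146
f[3,6] = (3375 - 177) / (6 - 3) = 1066
f[1,2,3] = (146 - 26) / (3 - 1) = 60
f[2,3,6] = (1066 - 146) / (6 - 2) = 230
f[1,2,3,6] = (230 - 60) / (6 - 1) = 34

34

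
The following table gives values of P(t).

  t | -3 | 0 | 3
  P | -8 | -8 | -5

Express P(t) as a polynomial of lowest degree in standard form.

P(t) = (1/6)t^2 + (1/2)t - 8

Newton's divided differences:
P[-3,0] = (-8 - (-8)) / (0 - (-3)) = 0
P[0,3] = (-5 - (-8)) / (3 - 0) = 1
P[-3,0,3] = (1 - 0) / (3 - (-3)) = 1/6
P(t) = -8 + (1/6)·(t + 3)t
Expanding: P(t) = (1/6)t^2 + (1/2)t - 8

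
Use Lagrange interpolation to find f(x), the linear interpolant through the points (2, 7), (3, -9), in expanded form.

f(x) = -16x + 39

Build the Lagrange basis polynomials:
L_0(x) = (x - 3) / [-1] = -x + 3
L_1(x) = (x - 2) / [1] = x - 2
f(x) = 7·L_0 + (-9)·L_1
  7·L_0(x) = -7x + 21
  (-9)·L_1(x) = -9x + 18
Adding term by term: -16x + 39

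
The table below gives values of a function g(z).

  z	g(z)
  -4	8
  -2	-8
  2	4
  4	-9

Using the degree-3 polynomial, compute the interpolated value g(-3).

Using Newton's divided-difference form:
g[-4,-2] = (-8 - 8) / (-2 - (-4)) = -8
g[-2,2] = (4 - (-8)) / (2 - (-2)) = 3
g[2,4] = (-9 - 4) / (4 - 2) = -13/2
g[-4,-2,2] = (3 - (-8)) / (2 - (-4)) = 11/6
g[-2,2,4] = (-13/2 - 3) / (4 - (-2)) = -19/12
g[-4,-2,2,4] = (-19/12 - 11/6) / (4 - (-4)) = -41/96
g(-3) = 8 + (-8)·(1) + (11/6)·(1)·(-1) + (-41/96)·(1)·(-1)·(-5) = -127/32

-127/32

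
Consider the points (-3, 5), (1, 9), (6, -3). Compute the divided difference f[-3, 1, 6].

f[-3,1] = (9 - 5) / (1 - (-3)) = 1
f[1,6] = (-3 - 9) / (6 - 1) = -12/5
f[-3,1,6] = (-12/5 - 1) / (6 - (-3)) = -17/45

-17/45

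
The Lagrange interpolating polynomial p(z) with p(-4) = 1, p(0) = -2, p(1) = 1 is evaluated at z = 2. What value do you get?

11/2

Evaluate each Lagrange basis at z = 2:
L_0(2) = (2)·(1)/[(-4)·(-5)] = 1/10
L_1(2) = (6)·(1)/[(4)·(-1)] = -3/2
L_2(2) = (6)·(2)/[(5)·(1)] = 12/5
Sum: 1·(1/10) + (-2)·(-3/2) + 1·(12/5) = 11/2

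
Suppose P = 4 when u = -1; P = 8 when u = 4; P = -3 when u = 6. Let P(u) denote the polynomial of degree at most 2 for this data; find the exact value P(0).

42/5

Evaluate each Lagrange basis at u = 0:
L_0(0) = (-4)·(-6)/[(-5)·(-7)] = 24/35
L_1(0) = (1)·(-6)/[(5)·(-2)] = 3/5
L_2(0) = (1)·(-4)/[(7)·(2)] = -2/7
Sum: 4·(24/35) + 8·(3/5) + (-3)·(-2/7) = 42/5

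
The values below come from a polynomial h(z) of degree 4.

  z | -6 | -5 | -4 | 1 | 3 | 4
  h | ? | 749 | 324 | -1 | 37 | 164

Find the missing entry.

1504

The 5 known values determine h uniquely (degree ≤ 4).
L_0(-6) = (-2)·(-7)·(-9)·(-10)/[(-1)·(-6)·(-8)·(-9)] = 35/12
L_1(-6) = (-1)·(-7)·(-9)·(-10)/[(1)·(-5)·(-7)·(-8)] = -9/4
L_2(-6) = (-1)·(-2)·(-9)·(-10)/[(6)·(5)·(-2)·(-3)] = 1
L_3(-6) = (-1)·(-2)·(-7)·(-10)/[(8)·(7)·(2)·(-1)] = -5/4
L_4(-6) = (-1)·(-2)·(-7)·(-9)/[(9)·(8)·(3)·(1)] = 7/12
Sum: 749·(35/12) + 324·(-9/4) + (-1)·(1) + 37·(-5/4) + 164·(7/12) = 1504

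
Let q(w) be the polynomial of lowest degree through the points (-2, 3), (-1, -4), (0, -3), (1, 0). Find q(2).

Evaluate each Lagrange basis at w = 2:
L_0(2) = (3)·(2)·(1)/[(-1)·(-2)·(-3)] = -1
L_1(2) = (4)·(2)·(1)/[(1)·(-1)·(-2)] = 4
L_2(2) = (4)·(3)·(1)/[(2)·(1)·(-1)] = -6
L_3(2) = (4)·(3)·(2)/[(3)·(2)·(1)] = 4
Sum: 3·(-1) + (-4)·(4) + (-3)·(-6) + 0 = -1

-1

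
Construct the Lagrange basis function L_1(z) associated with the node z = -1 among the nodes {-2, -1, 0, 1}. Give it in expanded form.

L_1(z) = (z + 2)z(z - 1) / [(1)·(-1)·(-2)]
       = (z^3 + z^2 - 2z) / (2)

L_1(z) = (1/2)z^3 + (1/2)z^2 - z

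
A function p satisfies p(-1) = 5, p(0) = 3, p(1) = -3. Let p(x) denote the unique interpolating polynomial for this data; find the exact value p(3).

-27

Evaluate each Lagrange basis at x = 3:
L_0(3) = (3)·(2)/[(-1)·(-2)] = 3
L_1(3) = (4)·(2)/[(1)·(-1)] = -8
L_2(3) = (4)·(3)/[(2)·(1)] = 6
Sum: 5·(3) + 3·(-8) + (-3)·(6) = -27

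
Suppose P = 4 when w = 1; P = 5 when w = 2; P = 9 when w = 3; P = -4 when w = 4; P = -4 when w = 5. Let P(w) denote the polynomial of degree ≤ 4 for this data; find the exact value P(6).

Evaluate each Lagrange basis at w = 6:
L_0(6) = (4)·(3)·(2)·(1)/[(-1)·(-2)·(-3)·(-4)] = 1
L_1(6) = (5)·(3)·(2)·(1)/[(1)·(-1)·(-2)·(-3)] = -5
L_2(6) = (5)·(4)·(2)·(1)/[(2)·(1)·(-1)·(-2)] = 10
L_3(6) = (5)·(4)·(3)·(1)/[(3)·(2)·(1)·(-1)] = -10
L_4(6) = (5)·(4)·(3)·(2)/[(4)·(3)·(2)·(1)] = 5
Sum: 4·(1) + 5·(-5) + 9·(10) + (-4)·(-10) + (-4)·(5) = 89

89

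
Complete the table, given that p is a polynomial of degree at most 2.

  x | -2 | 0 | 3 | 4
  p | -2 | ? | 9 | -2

78/5

The 3 known values determine p uniquely (degree ≤ 2).
L_0(0) = (-3)·(-4)/[(-5)·(-6)] = 2/5
L_1(0) = (2)·(-4)/[(5)·(-1)] = 8/5
L_2(0) = (2)·(-3)/[(6)·(1)] = -1
Sum: (-2)·(2/5) + 9·(8/5) + (-2)·(-1) = 78/5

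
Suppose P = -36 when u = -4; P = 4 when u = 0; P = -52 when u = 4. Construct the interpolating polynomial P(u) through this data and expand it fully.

P(u) = -3u^2 - 2u + 4

Newton's divided differences:
P[-4,0] = (4 - (-36)) / (0 - (-4)) = 10
P[0,4] = (-52 - 4) / (4 - 0) = -14
P[-4,0,4] = (-14 - 10) / (4 - (-4)) = -3
P(u) = -36 + 10·(u + 4) + (-3)·(u + 4)u
Expanding: P(u) = -3u^2 - 2u + 4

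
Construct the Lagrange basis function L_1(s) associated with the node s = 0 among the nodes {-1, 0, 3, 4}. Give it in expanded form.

L_1(s) = (s + 1)(s - 3)(s - 4) / [(1)·(-3)·(-4)]
       = (s^3 - 6s^2 + 5s + 12) / (12)

L_1(s) = (1/12)s^3 - (1/2)s^2 + (5/12)s + 1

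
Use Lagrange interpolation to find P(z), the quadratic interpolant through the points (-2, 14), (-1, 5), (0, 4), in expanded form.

L_0(z) = (z + 1)z / [2] = (1/2)z^2 + (1/2)z
L_1(z) = (z + 2)z / [-1] = -z^2 - 2z
L_2(z) = (z + 2)(z + 1) / [2] = (1/2)z^2 + (3/2)z + 1
P(z) = 14·L_0 + 5·L_1 + 4·L_2
  14·L_0(z) = 7z^2 + 7z
  5·L_1(z) = -5z^2 - 10z
  4·L_2(z) = 2z^2 + 6z + 4
Adding term by term: 4z^2 + 3z + 4

P(z) = 4z^2 + 3z + 4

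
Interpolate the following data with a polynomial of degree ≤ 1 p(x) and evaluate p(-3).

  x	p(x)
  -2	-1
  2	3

-2

Evaluate each Lagrange basis at x = -3:
L_0(-3) = (-5)/[(-4)] = 5/4
L_1(-3) = (-1)/[(4)] = -1/4
Sum: (-1)·(5/4) + 3·(-1/4) = -2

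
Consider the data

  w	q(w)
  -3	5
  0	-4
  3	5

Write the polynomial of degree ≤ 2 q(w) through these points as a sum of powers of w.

q(w) = w^2 - 4

L_0(w) = w(w - 3) / [18] = (1/18)w^2 - (1/6)w
L_1(w) = (w + 3)(w - 3) / [-9] = -(1/9)w^2 + 1
L_2(w) = (w + 3)w / [18] = (1/18)w^2 + (1/6)w
q(w) = 5·L_0 + (-4)·L_1 + 5·L_2
  5·L_0(w) = (5/18)w^2 - (5/6)w
  (-4)·L_1(w) = (4/9)w^2 - 4
  5·L_2(w) = (5/18)w^2 + (5/6)w
Adding term by term: w^2 - 4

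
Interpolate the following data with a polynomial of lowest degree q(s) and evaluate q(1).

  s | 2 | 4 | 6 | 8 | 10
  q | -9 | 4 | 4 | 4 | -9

-2019/64

Evaluate each Lagrange basis at s = 1:
L_0(1) = (-3)·(-5)·(-7)·(-9)/[(-2)·(-4)·(-6)·(-8)] = 315/128
L_1(1) = (-1)·(-5)·(-7)·(-9)/[(2)·(-2)·(-4)·(-6)] = -105/32
L_2(1) = (-1)·(-3)·(-7)·(-9)/[(4)·(2)·(-2)·(-4)] = 189/64
L_3(1) = (-1)·(-3)·(-5)·(-9)/[(6)·(4)·(2)·(-2)] = -45/32
L_4(1) = (-1)·(-3)·(-5)·(-7)/[(8)·(6)·(4)·(2)] = 35/128
Sum: (-9)·(315/128) + 4·(-105/32) + 4·(189/64) + 4·(-45/32) + (-9)·(35/128) = -2019/64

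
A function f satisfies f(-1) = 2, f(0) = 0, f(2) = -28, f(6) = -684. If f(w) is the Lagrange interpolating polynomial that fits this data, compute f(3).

-90

Evaluate each Lagrange basis at w = 3:
L_0(3) = (3)·(1)·(-3)/[(-1)·(-3)·(-7)] = 3/7
L_1(3) = (4)·(1)·(-3)/[(1)·(-2)·(-6)] = -1
L_2(3) = (4)·(3)·(-3)/[(3)·(2)·(-4)] = 3/2
L_3(3) = (4)·(3)·(1)/[(7)·(6)·(4)] = 1/14
Sum: 2·(3/7) + 0 + (-28)·(3/2) + (-684)·(1/14) = -90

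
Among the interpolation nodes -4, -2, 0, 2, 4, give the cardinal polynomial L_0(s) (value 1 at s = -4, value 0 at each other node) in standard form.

L_0(s) = (1/384)s^4 - (1/96)s^3 - (1/96)s^2 + (1/24)s

L_0(s) = (s + 2)s(s - 2)(s - 4) / [(-2)·(-4)·(-6)·(-8)]
       = (s^4 - 4s^3 - 4s^2 + 16s) / (384)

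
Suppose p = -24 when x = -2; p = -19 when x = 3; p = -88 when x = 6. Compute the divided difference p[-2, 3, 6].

p[-2,3] = (-19 - (-24)) / (3 - (-2)) = 1
p[3,6] = (-88 - (-19)) / (6 - 3) = -23
p[-2,3,6] = (-23 - 1) / (6 - (-2)) = -3

-3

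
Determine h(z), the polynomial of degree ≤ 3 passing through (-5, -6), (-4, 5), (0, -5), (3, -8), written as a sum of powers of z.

h(z) = (51/140)z^3 + (81/140)z^2 - (421/70)z - 5

Newton's divided differences:
h[-5,-4] = (5 - (-6)) / (-4 - (-5)) = 11
h[-4,0] = (-5 - 5) / (0 - (-4)) = -5/2
h[0,3] = (-8 - (-5)) / (3 - 0) = -1
h[-5,-4,0] = (-5/2 - 11) / (0 - (-5)) = -27/10
h[-4,0,3] = (-1 - (-5/2)) / (3 - (-4)) = 3/14
h[-5,-4,0,3] = (3/14 - (-27/10)) / (3 - (-5)) = 51/140
h(z) = -6 + 11·(z + 5) + (-27/10)·(z + 5)(z + 4) + (51/140)·(z + 5)(z + 4)z
Expanding: h(z) = (51/140)z^3 + (81/140)z^2 - (421/70)z - 5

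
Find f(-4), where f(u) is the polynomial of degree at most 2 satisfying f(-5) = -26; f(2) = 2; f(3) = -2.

Evaluate each Lagrange basis at u = -4:
L_0(-4) = (-6)·(-7)/[(-7)·(-8)] = 3/4
L_1(-4) = (1)·(-7)/[(7)·(-1)] = 1
L_2(-4) = (1)·(-6)/[(8)·(1)] = -3/4
Sum: (-26)·(3/4) + 2·(1) + (-2)·(-3/4) = -16

-16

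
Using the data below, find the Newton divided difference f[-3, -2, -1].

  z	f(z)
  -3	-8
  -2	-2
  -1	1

f[-3,-2] = (-2 - (-8)) / (-2 - (-3)) = 6
f[-2,-1] = (1 - (-2)) / (-1 - (-2)) = 3
f[-3,-2,-1] = (3 - 6) / (-1 - (-3)) = -3/2

-3/2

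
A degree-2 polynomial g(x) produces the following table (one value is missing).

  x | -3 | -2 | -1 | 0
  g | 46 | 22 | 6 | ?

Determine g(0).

The 3 known values determine g uniquely (degree ≤ 2).
L_0(0) = (2)·(1)/[(-1)·(-2)] = 1
L_1(0) = (3)·(1)/[(1)·(-1)] = -3
L_2(0) = (3)·(2)/[(2)·(1)] = 3
Sum: 46·(1) + 22·(-3) + 6·(3) = -2

-2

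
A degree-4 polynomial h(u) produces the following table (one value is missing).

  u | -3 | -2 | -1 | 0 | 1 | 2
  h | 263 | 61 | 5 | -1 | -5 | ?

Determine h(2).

The 5 known values determine h uniquely (degree ≤ 4).
Evaluate each Lagrange basis at u = 2:
L_0(2) = (4)·(3)·(2)·(1)/[(-1)·(-2)·(-3)·(-4)] = 1
L_1(2) = (5)·(3)·(2)·(1)/[(1)·(-1)·(-2)·(-3)] = -5
L_2(2) = (5)·(4)·(2)·(1)/[(2)·(1)·(-1)·(-2)] = 10
L_3(2) = (5)·(4)·(3)·(1)/[(3)·(2)·(1)·(-1)] = -10
L_4(2) = (5)·(4)·(3)·(2)/[(4)·(3)·(2)·(1)] = 5
Sum: 263·(1) + 61·(-5) + 5·(10) + (-1)·(-10) + (-5)·(5) = -7

-7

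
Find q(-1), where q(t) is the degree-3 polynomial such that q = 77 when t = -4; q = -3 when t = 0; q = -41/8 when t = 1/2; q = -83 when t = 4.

Evaluate each Lagrange basis at t = -1:
L_0(-1) = (-1)·(-3/2)·(-5)/[(-4)·(-9/2)·(-8)] = 5/96
L_1(-1) = (3)·(-3/2)·(-5)/[(4)·(-1/2)·(-4)] = 45/16
L_2(-1) = (3)·(-1)·(-5)/[(9/2)·(1/2)·(-7/2)] = -40/21
L_3(-1) = (3)·(-1)·(-3/2)/[(8)·(4)·(7/2)] = 9/224
Sum: 77·(5/96) + (-3)·(45/16) + (-41/8)·(-40/21) + (-83)·(9/224) = 2

2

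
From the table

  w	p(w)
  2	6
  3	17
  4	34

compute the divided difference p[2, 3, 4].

p[2,3] = (17 - 6) / (3 - 2) = 11
p[3,4] = (34 - 17) / (4 - 3) = 17
p[2,3,4] = (17 - 11) / (4 - 2) = 3

3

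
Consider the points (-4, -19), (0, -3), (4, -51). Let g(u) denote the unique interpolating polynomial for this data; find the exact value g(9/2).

-123/2

Using Newton's divided-difference form:
g[-4,0] = (-3 - (-19)) / (0 - (-4)) = 4
g[0,4] = (-51 - (-3)) / (4 - 0) = -12
g[-4,0,4] = (-12 - 4) / (4 - (-4)) = -2
g(9/2) = -19 + 4·(17/2) + (-2)·(17/2)·(9/2) = -123/2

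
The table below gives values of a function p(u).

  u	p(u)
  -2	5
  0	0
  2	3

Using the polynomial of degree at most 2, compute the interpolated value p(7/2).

21/2

L_0(7/2) = (7/2)·(3/2)/[(-2)·(-4)] = 21/32
L_1(7/2) = (11/2)·(3/2)/[(2)·(-2)] = -33/16
L_2(7/2) = (11/2)·(7/2)/[(4)·(2)] = 77/32
Sum: 5·(21/32) + 0 + 3·(77/32) = 21/2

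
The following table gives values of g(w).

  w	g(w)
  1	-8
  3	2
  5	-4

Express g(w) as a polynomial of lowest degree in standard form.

g(w) = -2w^2 + 13w - 19

Build the Lagrange basis polynomials:
L_0(w) = (w - 3)(w - 5) / [8] = (1/8)w^2 - w + 15/8
L_1(w) = (w - 1)(w - 5) / [-4] = -(1/4)w^2 + (3/2)w - 5/4
L_2(w) = (w - 1)(w - 3) / [8] = (1/8)w^2 - (1/2)w + 3/8
g(w) = (-8)·L_0 + 2·L_1 + (-4)·L_2
  (-8)·L_0(w) = -w^2 + 8w - 15
  2·L_1(w) = -(1/2)w^2 + 3w - 5/2
  (-4)·L_2(w) = -(1/2)w^2 + 2w - 3/2
Adding term by term: -2w^2 + 13w - 19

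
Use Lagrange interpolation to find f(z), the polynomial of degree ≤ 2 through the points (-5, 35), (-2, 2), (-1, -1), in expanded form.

L_0(z) = (z + 2)(z + 1) / [12] = (1/12)z^2 + (1/4)z + 1/6
L_1(z) = (z + 5)(z + 1) / [-3] = -(1/3)z^2 - 2z - 5/3
L_2(z) = (z + 5)(z + 2) / [4] = (1/4)z^2 + (7/4)z + 5/2
f(z) = 35·L_0 + 2·L_1 + (-1)·L_2
  35·L_0(z) = (35/12)z^2 + (35/4)z + 35/6
  2·L_1(z) = -(2/3)z^2 - 4z - 10/3
  (-1)·L_2(z) = -(1/4)z^2 - (7/4)z - 5/2
Adding term by term: 2z^2 + 3z

f(z) = 2z^2 + 3z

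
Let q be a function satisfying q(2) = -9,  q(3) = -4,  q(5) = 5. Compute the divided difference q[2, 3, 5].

q[2,3] = (-4 - (-9)) / (3 - 2) = 5
q[3,5] = (5 - (-4)) / (5 - 3) = 9/2
q[2,3,5] = (9/2 - 5) / (5 - 2) = -1/6

-1/6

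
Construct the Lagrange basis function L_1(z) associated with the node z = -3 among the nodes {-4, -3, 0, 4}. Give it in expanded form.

L_1(z) = (1/21)z^3 - (16/21)z

L_1(z) = (z + 4)z(z - 4) / [(1)·(-3)·(-7)]
       = (z^3 - 16z) / (21)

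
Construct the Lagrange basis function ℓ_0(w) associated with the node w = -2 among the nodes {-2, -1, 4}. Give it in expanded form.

ℓ_0(w) = (1/6)w^2 - (1/2)w - 2/3

ℓ_0(w) = (w + 1)(w - 4) / [(-1)·(-6)]
       = (w^2 - 3w - 4) / (6)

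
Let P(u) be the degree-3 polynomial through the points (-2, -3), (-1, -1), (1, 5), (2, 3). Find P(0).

8/3

Evaluate each Lagrange basis at u = 0:
L_0(0) = (1)·(-1)·(-2)/[(-1)·(-3)·(-4)] = -1/6
L_1(0) = (2)·(-1)·(-2)/[(1)·(-2)·(-3)] = 2/3
L_2(0) = (2)·(1)·(-2)/[(3)·(2)·(-1)] = 2/3
L_3(0) = (2)·(1)·(-1)/[(4)·(3)·(1)] = -1/6
Sum: (-3)·(-1/6) + (-1)·(2/3) + 5·(2/3) + 3·(-1/6) = 8/3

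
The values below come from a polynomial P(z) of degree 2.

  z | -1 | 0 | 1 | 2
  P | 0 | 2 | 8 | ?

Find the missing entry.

18

The 3 known values determine P uniquely (degree ≤ 2).
L_0(2) = (2)·(1)/[(-1)·(-2)] = 1
L_1(2) = (3)·(1)/[(1)·(-1)] = -3
L_2(2) = (3)·(2)/[(2)·(1)] = 3
Sum: 0 + 2·(-3) + 8·(3) = 18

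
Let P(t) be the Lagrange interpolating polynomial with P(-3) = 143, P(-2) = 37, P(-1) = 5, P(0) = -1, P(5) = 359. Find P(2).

-7

Evaluate each Lagrange basis at t = 2:
L_0(2) = (4)·(3)·(2)·(-3)/[(-1)·(-2)·(-3)·(-8)] = -3/2
L_1(2) = (5)·(3)·(2)·(-3)/[(1)·(-1)·(-2)·(-7)] = 45/7
L_2(2) = (5)·(4)·(2)·(-3)/[(2)·(1)·(-1)·(-6)] = -10
L_3(2) = (5)·(4)·(3)·(-3)/[(3)·(2)·(1)·(-5)] = 6
L_4(2) = (5)·(4)·(3)·(2)/[(8)·(7)·(6)·(5)] = 1/14
Sum: 143·(-3/2) + 37·(45/7) + 5·(-10) + (-1)·(6) + 359·(1/14) = -7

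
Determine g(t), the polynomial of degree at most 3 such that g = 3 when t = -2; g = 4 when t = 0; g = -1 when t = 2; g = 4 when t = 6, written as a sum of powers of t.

g(t) = (11/64)t^3 - (3/4)t^2 - (27/16)t + 4

Newton's divided differences:
g[-2,0] = (4 - 3) / (0 - (-2)) = 1/2
g[0,2] = (-1 - 4) / (2 - 0) = -5/2
g[2,6] = (4 - (-1)) / (6 - 2) = 5/4
g[-2,0,2] = (-5/2 - 1/2) / (2 - (-2)) = -3/4
g[0,2,6] = (5/4 - (-5/2)) / (6 - 0) = 5/8
g[-2,0,2,6] = (5/8 - (-3/4)) / (6 - (-2)) = 11/64
g(t) = 3 + (1/2)·(t + 2) + (-3/4)·(t + 2)t + (11/64)·(t + 2)t(t - 2)
Expanding: g(t) = (11/64)t^3 - (3/4)t^2 - (27/16)t + 4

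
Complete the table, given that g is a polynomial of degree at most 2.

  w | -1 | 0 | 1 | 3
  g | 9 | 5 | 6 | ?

The 3 known values determine g uniquely (degree ≤ 2).
Evaluate each Lagrange basis at w = 3:
L_0(3) = (3)·(2)/[(-1)·(-2)] = 3
L_1(3) = (4)·(2)/[(1)·(-1)] = -8
L_2(3) = (4)·(3)/[(2)·(1)] = 6
Sum: 9·(3) + 5·(-8) + 6·(6) = 23

23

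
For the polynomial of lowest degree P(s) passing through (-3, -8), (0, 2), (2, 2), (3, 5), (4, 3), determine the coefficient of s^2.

551/504

L_0(s) = s(s - 2)(s - 3)(s - 4) / [630] = (1/630)s^4 - (1/70)s^3 + (13/315)s^2 - (4/105)s
L_1(s) = (s + 3)(s - 2)(s - 3)(s - 4) / [-72] = -(1/72)s^4 + (1/12)s^3 + (1/72)s^2 - (3/4)s + 1
L_2(s) = (s + 3)s(s - 3)(s - 4) / [20] = (1/20)s^4 - (1/5)s^3 - (9/20)s^2 + (9/5)s
L_3(s) = (s + 3)s(s - 2)(s - 4) / [-18] = -(1/18)s^4 + (1/6)s^3 + (5/9)s^2 - (4/3)s
L_4(s) = (s + 3)s(s - 2)(s - 3) / [56] = (1/56)s^4 - (1/28)s^3 - (9/56)s^2 + (9/28)s
P(s) = (-8)·L_0 + 2·L_1 + 2·L_2 + 5·L_3 + 3·L_4
Only the coefficient of s^2 is needed; take it from each L_i and combine:
(-8)·(13/315) + 2·(1/72) + 2·(-9/20) + 5·(5/9) + 3·(-9/56) = 551/504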